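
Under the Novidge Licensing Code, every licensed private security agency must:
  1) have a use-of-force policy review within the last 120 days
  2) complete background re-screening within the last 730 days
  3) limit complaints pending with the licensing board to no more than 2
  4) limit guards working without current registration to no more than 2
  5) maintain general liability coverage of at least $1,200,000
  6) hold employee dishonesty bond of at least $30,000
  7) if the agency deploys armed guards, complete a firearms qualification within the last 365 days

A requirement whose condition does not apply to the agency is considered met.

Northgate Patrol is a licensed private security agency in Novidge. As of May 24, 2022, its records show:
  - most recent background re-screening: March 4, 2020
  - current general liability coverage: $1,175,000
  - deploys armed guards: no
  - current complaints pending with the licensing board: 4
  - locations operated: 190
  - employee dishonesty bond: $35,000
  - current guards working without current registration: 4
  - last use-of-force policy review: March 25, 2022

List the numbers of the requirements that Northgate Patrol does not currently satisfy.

1. use-of-force policy review 60 days ago vs limit 120 → met
2. background re-screening 811 days ago vs limit 730 → not met
3. complaints pending with the licensing board 4 > 2 → not met
4. guards working without current registration 4 > 2 → not met
5. general liability coverage $1,175,000 < $1,200,000 → not met
6. employee dishonesty bond $35,000 ≥ $30,000 → met
7. condition 'deploys armed guards' does not hold → requirement n/a → met
Not met: 2, 3, 4, 5

2, 3, 4, 5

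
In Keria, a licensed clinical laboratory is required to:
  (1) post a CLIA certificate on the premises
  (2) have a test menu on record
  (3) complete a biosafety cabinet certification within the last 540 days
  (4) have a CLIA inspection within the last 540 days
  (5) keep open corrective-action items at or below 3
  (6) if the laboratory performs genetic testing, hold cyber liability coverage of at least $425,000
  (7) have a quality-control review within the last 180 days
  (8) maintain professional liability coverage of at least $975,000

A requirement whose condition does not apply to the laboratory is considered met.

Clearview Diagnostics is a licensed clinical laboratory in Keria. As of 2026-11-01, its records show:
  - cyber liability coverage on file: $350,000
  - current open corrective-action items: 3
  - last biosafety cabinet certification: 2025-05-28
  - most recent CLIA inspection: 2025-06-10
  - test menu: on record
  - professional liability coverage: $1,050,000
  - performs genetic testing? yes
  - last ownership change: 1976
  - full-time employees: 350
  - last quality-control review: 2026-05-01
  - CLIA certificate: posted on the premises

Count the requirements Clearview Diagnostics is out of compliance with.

2

1. CLIA certificate present → met
2. test menu present → met
3. biosafety cabinet certification 522 days ago vs limit 540 → met
4. CLIA inspection 509 days ago vs limit 540 → met
5. open corrective-action items 3 ≤ 3 → met
6. condition 'performs genetic testing' holds; cyber liability coverage $350,000 < $425,000 → not met
7. quality-control review 184 days ago vs limit 180 → not met
8. professional liability coverage $1,050,000 ≥ $975,000 → met
Not met: 2 of 8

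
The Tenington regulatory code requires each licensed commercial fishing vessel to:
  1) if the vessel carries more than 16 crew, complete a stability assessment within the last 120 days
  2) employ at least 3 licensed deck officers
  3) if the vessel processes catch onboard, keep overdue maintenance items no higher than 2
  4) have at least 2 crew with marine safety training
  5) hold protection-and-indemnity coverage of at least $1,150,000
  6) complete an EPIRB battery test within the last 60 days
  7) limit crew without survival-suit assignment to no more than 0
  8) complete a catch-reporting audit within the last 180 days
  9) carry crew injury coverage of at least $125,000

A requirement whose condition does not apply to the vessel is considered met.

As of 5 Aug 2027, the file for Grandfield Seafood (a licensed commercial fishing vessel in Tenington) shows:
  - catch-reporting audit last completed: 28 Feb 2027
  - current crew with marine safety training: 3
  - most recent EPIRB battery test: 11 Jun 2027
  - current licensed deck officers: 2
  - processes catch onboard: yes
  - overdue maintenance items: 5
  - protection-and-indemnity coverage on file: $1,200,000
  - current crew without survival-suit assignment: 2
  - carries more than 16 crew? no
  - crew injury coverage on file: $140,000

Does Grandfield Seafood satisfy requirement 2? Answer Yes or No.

2. licensed deck officers 2 < 3 → not met

No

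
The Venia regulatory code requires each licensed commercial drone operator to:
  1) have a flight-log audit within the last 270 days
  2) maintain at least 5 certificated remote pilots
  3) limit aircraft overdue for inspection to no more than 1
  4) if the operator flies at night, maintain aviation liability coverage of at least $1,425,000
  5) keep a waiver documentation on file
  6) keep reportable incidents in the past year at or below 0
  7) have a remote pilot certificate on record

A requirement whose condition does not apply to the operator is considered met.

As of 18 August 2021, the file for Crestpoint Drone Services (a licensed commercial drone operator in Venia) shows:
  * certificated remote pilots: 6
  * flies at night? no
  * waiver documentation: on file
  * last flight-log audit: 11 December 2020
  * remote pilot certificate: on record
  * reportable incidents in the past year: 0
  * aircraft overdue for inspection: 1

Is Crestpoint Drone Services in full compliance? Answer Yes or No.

Yes

1. flight-log audit 250 days ago vs limit 270 → met
2. certificated remote pilots 6 ≥ 5 → met
3. aircraft overdue for inspection 1 ≤ 1 → met
4. condition 'flies at night' does not hold → requirement n/a → met
5. waiver documentation present → met
6. reportable incidents in the past year 0 ≤ 0 → met
7. remote pilot certificate present → met
All met.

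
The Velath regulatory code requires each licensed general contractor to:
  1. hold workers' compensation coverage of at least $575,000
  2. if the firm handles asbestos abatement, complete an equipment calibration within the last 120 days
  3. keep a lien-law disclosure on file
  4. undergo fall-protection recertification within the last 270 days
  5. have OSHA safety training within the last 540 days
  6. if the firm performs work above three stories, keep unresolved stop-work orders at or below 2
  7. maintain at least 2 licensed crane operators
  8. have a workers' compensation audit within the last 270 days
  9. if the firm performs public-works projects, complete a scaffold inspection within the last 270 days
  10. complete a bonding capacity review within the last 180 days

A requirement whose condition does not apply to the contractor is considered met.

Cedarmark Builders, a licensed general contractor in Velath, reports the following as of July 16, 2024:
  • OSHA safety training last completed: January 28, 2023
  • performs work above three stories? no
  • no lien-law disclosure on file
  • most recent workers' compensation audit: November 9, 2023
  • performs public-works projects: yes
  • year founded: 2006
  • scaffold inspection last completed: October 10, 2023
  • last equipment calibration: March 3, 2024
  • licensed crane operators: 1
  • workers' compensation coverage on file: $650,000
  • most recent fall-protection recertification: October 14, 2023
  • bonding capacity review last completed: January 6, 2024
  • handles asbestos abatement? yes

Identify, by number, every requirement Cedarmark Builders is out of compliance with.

2, 3, 4, 7, 9, 10

1. workers' compensation coverage $650,000 ≥ $575,000 → met
2. condition 'handles asbestos abatement' holds; equipment calibration 135 days ago vs limit 120 → not met
3. lien-law disclosure absent → not met
4. fall-protection recertification 276 days ago vs limit 270 → not met
5. OSHA safety training 535 days ago vs limit 540 → met
6. condition 'performs work above three stories' does not hold → requirement n/a → met
7. licensed crane operators 1 < 2 → not met
8. workers' compensation audit 250 days ago vs limit 270 → met
9. condition 'performs public-works projects' holds; scaffold inspection 280 days ago vs limit 270 → not met
10. bonding capacity review 192 days ago vs limit 180 → not met
Not met: 2, 3, 4, 7, 9, 10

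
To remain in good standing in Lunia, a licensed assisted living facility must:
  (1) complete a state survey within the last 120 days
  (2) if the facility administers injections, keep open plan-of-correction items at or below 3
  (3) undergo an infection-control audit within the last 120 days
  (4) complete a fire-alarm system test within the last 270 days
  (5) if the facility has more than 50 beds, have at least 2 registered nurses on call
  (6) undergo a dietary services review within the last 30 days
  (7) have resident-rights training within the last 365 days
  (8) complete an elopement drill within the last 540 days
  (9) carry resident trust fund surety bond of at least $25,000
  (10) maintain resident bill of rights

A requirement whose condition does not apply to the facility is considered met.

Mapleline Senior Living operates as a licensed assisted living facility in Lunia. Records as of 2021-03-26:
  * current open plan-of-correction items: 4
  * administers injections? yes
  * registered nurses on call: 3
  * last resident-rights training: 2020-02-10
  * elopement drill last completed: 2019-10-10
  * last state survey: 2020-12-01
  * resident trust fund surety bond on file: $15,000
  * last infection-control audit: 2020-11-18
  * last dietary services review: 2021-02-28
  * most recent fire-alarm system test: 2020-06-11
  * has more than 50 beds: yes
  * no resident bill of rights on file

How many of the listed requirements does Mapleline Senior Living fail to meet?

1. state survey 115 days ago vs limit 120 → met
2. condition 'administers injections' holds; open plan-of-correction items 4 > 3 → not met
3. infection-control audit 128 days ago vs limit 120 → not met
4. fire-alarm system test 288 days ago vs limit 270 → not met
5. condition 'has more than 50 beds' holds; registered nurses on call 3 ≥ 2 → met
6. dietary services review 26 days ago vs limit 30 → met
7. resident-rights training 410 days ago vs limit 365 → not met
8. elopement drill 533 days ago vs limit 540 → met
9. resident trust fund surety bond $15,000 < $25,000 → not met
10. resident bill of rights absent → not met
Not met: 6 of 10

6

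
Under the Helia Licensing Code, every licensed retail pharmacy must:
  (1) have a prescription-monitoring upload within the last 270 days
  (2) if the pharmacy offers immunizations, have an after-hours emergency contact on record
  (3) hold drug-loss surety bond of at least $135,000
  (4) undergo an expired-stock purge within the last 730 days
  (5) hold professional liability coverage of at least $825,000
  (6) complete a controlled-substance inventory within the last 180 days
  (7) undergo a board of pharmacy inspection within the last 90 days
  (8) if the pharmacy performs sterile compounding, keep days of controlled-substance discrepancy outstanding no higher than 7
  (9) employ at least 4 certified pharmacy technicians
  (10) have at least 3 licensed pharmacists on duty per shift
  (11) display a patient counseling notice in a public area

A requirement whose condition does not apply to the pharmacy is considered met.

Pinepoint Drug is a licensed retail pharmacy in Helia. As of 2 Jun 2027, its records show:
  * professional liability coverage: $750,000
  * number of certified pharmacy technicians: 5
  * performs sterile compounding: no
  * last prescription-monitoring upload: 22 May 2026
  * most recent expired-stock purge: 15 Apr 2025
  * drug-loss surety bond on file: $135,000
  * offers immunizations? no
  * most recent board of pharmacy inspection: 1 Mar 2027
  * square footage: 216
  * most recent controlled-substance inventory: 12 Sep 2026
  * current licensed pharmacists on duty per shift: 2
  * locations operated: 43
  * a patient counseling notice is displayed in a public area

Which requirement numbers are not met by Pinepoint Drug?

1. prescription-monitoring upload 376 days ago vs limit 270 → not met
2. condition 'offers immunizations' does not hold → requirement n/a → met
3. drug-loss surety bond $135,000 ≥ $135,000 → met
4. expired-stock purge 778 days ago vs limit 730 → not met
5. professional liability coverage $750,000 < $825,000 → not met
6. controlled-substance inventory 263 days ago vs limit 180 → not met
7. board of pharmacy inspection 93 days ago vs limit 90 → not met
8. condition 'performs sterile compounding' does not hold → requirement n/a → met
9. certified pharmacy technicians 5 ≥ 4 → met
10. licensed pharmacists on duty per shift 2 < 3 → not met
11. patient counseling notice present → met
Not met: 1, 4, 5, 6, 7, 10

1, 4, 5, 6, 7, 10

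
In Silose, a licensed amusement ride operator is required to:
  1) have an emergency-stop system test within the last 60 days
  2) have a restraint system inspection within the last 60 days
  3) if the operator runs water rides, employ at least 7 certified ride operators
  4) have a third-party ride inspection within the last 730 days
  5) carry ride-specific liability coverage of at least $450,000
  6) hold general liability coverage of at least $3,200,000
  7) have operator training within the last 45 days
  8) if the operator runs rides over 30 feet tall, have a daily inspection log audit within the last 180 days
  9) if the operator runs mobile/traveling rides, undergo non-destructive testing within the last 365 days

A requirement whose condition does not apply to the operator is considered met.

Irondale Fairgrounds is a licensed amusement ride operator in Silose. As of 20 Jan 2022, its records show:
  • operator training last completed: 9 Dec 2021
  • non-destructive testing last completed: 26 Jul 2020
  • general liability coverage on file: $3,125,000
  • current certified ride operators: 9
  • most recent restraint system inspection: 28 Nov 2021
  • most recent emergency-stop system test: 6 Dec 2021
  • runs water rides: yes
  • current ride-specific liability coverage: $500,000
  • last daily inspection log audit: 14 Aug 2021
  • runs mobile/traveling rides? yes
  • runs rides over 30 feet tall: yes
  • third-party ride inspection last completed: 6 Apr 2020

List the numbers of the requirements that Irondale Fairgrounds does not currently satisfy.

1. emergency-stop system test 45 days ago vs limit 60 → met
2. restraint system inspection 53 days ago vs limit 60 → met
3. condition 'runs water rides' holds; certified ride operators 9 ≥ 7 → met
4. third-party ride inspection 654 days ago vs limit 730 → met
5. ride-specific liability coverage $500,000 ≥ $450,000 → met
6. general liability coverage $3,125,000 < $3,200,000 → not met
7. operator training 42 days ago vs limit 45 → met
8. condition 'runs rides over 30 feet tall' holds; daily inspection log audit 159 days ago vs limit 180 → met
9. condition 'runs mobile/traveling rides' holds; non-destructive testing 543 days ago vs limit 365 → not met
Not met: 6, 9

6, 9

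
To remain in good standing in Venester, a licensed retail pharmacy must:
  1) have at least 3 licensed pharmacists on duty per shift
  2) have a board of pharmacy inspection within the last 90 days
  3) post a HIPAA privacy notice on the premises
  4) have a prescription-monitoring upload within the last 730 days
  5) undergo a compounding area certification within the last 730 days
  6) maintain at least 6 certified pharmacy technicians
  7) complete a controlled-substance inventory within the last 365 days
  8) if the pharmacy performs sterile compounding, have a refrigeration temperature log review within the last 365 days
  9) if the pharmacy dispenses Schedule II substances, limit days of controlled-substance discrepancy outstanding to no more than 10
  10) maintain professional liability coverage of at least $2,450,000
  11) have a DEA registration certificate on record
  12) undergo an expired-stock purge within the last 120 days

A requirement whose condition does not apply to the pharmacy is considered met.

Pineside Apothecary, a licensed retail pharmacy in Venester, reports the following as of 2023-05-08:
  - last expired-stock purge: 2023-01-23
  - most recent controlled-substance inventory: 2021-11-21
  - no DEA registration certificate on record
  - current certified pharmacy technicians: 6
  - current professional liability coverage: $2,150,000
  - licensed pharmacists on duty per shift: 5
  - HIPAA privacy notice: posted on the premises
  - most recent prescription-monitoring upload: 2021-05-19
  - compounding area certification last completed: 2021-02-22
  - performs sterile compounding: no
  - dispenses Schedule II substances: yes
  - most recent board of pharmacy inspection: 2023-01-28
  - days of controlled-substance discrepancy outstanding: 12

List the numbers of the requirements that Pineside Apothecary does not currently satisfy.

1. licensed pharmacists on duty per shift 5 ≥ 3 → met
2. board of pharmacy inspection 100 days ago vs limit 90 → not met
3. HIPAA privacy notice present → met
4. prescription-monitoring upload 719 days ago vs limit 730 → met
5. compounding area certification 805 days ago vs limit 730 → not met
6. certified pharmacy technicians 6 ≥ 6 → met
7. controlled-substance inventory 533 days ago vs limit 365 → not met
8. condition 'performs sterile compounding' does not hold → requirement n/a → met
9. condition 'dispenses Schedule II substances' holds; days of controlled-substance discrepancy outstanding 12 > 10 → not met
10. professional liability coverage $2,150,000 < $2,450,000 → not met
11. DEA registration certificate absent → not met
12. expired-stock purge 105 days ago vs limit 120 → met
Not met: 2, 5, 7, 9, 10, 11

2, 5, 7, 9, 10, 11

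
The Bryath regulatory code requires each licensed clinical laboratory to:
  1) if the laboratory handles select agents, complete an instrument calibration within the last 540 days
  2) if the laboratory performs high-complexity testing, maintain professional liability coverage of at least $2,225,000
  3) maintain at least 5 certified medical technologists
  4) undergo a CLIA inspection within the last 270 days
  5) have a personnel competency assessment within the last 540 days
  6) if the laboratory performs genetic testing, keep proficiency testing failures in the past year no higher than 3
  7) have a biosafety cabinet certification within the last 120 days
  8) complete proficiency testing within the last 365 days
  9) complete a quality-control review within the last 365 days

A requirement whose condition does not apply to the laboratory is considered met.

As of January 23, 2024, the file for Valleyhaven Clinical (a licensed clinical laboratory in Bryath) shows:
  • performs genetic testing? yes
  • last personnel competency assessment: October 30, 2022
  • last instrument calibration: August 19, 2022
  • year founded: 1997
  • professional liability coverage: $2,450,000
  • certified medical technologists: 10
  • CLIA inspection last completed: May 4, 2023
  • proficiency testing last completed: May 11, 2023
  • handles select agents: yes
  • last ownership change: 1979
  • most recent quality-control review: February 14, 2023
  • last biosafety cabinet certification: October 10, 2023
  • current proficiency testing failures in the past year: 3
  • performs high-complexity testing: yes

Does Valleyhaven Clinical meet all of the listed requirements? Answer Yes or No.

1. condition 'handles select agents' holds; instrument calibration 522 days ago vs limit 540 → met
2. condition 'performs high-complexity testing' holds; professional liability coverage $2,450,000 ≥ $2,225,000 → met
3. certified medical technologists 10 ≥ 5 → met
4. CLIA inspection 264 days ago vs limit 270 → met
5. personnel competency assessment 450 days ago vs limit 540 → met
6. condition 'performs genetic testing' holds; proficiency testing failures in the past year 3 ≤ 3 → met
7. biosafety cabinet certification 105 days ago vs limit 120 → met
8. proficiency testing 257 days ago vs limit 365 → met
9. quality-control review 343 days ago vs limit 365 → met
All met.

Yes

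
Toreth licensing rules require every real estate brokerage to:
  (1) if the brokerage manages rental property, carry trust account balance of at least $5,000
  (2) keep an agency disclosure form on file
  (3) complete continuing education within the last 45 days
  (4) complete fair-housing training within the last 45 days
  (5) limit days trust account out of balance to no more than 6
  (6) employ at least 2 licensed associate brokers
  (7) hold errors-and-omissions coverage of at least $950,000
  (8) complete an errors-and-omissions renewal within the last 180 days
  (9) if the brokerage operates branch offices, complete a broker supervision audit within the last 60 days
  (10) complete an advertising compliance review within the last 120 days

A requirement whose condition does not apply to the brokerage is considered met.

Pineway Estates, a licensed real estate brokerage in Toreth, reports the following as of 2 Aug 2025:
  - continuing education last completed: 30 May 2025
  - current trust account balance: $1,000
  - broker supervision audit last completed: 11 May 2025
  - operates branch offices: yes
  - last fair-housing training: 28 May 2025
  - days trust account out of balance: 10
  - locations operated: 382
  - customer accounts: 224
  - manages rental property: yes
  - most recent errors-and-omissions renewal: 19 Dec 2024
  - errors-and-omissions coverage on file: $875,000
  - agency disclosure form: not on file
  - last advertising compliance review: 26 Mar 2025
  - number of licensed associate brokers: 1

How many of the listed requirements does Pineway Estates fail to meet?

1. condition 'manages rental property' holds; trust account balance $1,000 < $5,000 → not met
2. agency disclosure form absent → not met
3. continuing education 64 days ago vs limit 45 → not met
4. fair-housing training 66 days ago vs limit 45 → not met
5. days trust account out of balance 10 > 6 → not met
6. licensed associate brokers 1 < 2 → not met
7. errors-and-omissions coverage $875,000 < $950,000 → not met
8. errors-and-omissions renewal 226 days ago vs limit 180 → not met
9. condition 'operates branch offices' holds; broker supervision audit 83 days ago vs limit 60 → not met
10. advertising compliance review 129 days ago vs limit 120 → not met
Not met: 10 of 10

10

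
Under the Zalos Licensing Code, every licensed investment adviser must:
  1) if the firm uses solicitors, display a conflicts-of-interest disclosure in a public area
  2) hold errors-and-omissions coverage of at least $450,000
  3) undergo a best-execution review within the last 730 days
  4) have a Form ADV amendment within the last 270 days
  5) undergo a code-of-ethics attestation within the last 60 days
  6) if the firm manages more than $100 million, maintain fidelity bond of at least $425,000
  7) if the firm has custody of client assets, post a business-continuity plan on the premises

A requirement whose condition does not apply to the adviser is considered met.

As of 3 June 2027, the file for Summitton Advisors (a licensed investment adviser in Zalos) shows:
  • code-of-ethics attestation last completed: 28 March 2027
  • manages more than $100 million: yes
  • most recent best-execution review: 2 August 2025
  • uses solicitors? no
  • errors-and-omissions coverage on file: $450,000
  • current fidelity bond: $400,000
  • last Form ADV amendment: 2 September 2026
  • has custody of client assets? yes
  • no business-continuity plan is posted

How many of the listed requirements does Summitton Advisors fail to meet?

1. condition 'uses solicitors' does not hold → requirement n/a → met
2. errors-and-omissions coverage $450,000 ≥ $450,000 → met
3. best-execution review 670 days ago vs limit 730 → met
4. Form ADV amendment 274 days ago vs limit 270 → not met
5. code-of-ethics attestation 67 days ago vs limit 60 → not met
6. condition 'manages more than $100 million' holds; fidelity bond $400,000 < $425,000 → not met
7. condition 'has custody of client assets' holds; business-continuity plan absent → not met
Not met: 4 of 7

4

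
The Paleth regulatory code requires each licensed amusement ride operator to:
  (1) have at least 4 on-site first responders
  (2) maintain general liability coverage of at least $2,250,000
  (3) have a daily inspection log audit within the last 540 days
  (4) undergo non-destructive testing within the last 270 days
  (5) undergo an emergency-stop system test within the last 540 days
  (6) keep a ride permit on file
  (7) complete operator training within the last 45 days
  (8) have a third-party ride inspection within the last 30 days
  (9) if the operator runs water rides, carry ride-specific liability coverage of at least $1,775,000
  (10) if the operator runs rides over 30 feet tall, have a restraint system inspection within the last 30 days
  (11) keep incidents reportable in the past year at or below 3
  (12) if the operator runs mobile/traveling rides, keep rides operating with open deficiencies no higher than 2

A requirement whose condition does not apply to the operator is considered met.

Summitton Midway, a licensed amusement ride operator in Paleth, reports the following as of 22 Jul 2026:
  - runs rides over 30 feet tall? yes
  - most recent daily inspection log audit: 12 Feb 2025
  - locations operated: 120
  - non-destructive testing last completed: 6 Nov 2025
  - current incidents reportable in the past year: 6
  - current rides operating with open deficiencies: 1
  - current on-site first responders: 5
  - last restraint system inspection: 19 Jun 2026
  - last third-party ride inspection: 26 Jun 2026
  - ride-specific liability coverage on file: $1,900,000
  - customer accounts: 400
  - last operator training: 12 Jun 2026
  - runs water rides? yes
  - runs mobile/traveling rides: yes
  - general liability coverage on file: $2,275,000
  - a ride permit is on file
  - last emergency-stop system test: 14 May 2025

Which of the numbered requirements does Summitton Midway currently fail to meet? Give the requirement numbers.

1. on-site first responders 5 ≥ 4 → met
2. general liability coverage $2,275,000 ≥ $2,250,000 → met
3. daily inspection log audit 525 days ago vs limit 540 → met
4. non-destructive testing 258 days ago vs limit 270 → met
5. emergency-stop system test 434 days ago vs limit 540 → met
6. ride permit present → met
7. operator training 40 days ago vs limit 45 → met
8. third-party ride inspection 26 days ago vs limit 30 → met
9. condition 'runs water rides' holds; ride-specific liability coverage $1,900,000 ≥ $1,775,000 → met
10. condition 'runs rides over 30 feet tall' holds; restraint system inspection 33 days ago vs limit 30 → not met
11. incidents reportable in the past year 6 > 3 → not met
12. condition 'runs mobile/traveling rides' holds; rides operating with open deficiencies 1 ≤ 2 → met
Not met: 10, 11

10, 11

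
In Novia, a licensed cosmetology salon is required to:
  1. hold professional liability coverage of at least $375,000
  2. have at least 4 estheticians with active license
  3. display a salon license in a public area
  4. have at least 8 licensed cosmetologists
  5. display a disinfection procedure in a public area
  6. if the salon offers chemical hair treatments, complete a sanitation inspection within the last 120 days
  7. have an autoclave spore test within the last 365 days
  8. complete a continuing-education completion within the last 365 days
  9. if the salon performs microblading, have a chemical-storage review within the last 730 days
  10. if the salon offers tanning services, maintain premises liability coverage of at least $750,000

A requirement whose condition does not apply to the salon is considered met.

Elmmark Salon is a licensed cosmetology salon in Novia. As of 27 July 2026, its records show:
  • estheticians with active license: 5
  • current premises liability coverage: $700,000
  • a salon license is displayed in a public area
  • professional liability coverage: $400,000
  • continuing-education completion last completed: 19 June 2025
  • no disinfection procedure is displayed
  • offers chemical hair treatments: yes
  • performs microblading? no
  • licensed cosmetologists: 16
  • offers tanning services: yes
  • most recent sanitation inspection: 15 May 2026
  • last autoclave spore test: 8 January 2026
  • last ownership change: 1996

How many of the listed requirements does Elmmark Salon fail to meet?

1. professional liability coverage $400,000 ≥ $375,000 → met
2. estheticians with active license 5 ≥ 4 → met
3. salon license present → met
4. licensed cosmetologists 16 ≥ 8 → met
5. disinfection procedure absent → not met
6. condition 'offers chemical hair treatments' holds; sanitation inspection 73 days ago vs limit 120 → met
7. autoclave spore test 200 days ago vs limit 365 → met
8. continuing-education completion 403 days ago vs limit 365 → not met
9. condition 'performs microblading' does not hold → requirement n/a → met
10. condition 'offers tanning services' holds; premises liability coverage $700,000 < $750,000 → not met
Not met: 3 of 10

3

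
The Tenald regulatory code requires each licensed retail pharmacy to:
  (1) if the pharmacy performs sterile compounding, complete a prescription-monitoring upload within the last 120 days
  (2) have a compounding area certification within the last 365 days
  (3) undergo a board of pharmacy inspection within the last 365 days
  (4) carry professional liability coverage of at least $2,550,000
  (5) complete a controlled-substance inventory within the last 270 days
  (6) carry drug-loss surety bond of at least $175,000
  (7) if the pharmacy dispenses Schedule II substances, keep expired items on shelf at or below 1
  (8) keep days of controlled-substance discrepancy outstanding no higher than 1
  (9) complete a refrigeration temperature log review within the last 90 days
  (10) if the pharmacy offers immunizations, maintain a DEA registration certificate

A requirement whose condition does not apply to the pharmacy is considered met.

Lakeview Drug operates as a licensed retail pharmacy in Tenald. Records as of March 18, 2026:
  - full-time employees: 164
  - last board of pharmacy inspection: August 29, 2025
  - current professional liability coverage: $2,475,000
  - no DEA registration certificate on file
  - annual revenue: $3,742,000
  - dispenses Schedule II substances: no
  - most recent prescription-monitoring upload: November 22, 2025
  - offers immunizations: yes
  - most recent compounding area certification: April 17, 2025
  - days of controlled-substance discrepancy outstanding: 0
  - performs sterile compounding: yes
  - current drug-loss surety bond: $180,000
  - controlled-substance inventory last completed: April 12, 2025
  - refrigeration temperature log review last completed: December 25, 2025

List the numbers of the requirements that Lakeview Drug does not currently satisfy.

4, 5, 10

1. condition 'performs sterile compounding' holds; prescription-monitoring upload 116 days ago vs limit 120 → met
2. compounding area certification 335 days ago vs limit 365 → met
3. board of pharmacy inspection 201 days ago vs limit 365 → met
4. professional liability coverage $2,475,000 < $2,550,000 → not met
5. controlled-substance inventory 340 days ago vs limit 270 → not met
6. drug-loss surety bond $180,000 ≥ $175,000 → met
7. condition 'dispenses Schedule II substances' does not hold → requirement n/a → met
8. days of controlled-substance discrepancy outstanding 0 ≤ 1 → met
9. refrigeration temperature log review 83 days ago vs limit 90 → met
10. condition 'offers immunizations' holds; DEA registration certificate absent → not met
Not met: 4, 5, 10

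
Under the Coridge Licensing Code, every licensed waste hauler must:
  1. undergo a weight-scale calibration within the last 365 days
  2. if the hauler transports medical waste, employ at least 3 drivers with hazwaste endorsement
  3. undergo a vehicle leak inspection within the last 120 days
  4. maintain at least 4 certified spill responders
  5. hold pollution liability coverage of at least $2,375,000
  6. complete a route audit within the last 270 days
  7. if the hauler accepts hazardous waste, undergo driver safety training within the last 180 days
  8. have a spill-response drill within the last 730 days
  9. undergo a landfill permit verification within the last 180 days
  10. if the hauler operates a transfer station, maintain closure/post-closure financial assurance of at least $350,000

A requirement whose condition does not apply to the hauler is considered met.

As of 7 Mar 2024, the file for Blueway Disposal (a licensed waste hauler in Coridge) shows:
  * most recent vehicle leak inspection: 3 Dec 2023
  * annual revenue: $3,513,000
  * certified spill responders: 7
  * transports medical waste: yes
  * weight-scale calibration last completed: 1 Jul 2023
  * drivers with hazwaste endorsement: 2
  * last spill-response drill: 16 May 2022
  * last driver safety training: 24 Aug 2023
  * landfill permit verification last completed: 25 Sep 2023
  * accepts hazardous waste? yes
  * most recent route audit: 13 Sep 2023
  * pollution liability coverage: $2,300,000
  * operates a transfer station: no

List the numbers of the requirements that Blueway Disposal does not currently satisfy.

2, 5, 7

1. weight-scale calibration 250 days ago vs limit 365 → met
2. condition 'transports medical waste' holds; drivers with hazwaste endorsement 2 < 3 → not met
3. vehicle leak inspection 95 days ago vs limit 120 → met
4. certified spill responders 7 ≥ 4 → met
5. pollution liability coverage $2,300,000 < $2,375,000 → not met
6. route audit 176 days ago vs limit 270 → met
7. condition 'accepts hazardous waste' holds; driver safety training 196 days ago vs limit 180 → not met
8. spill-response drill 661 days ago vs limit 730 → met
9. landfill permit verification 164 days ago vs limit 180 → met
10. condition 'operates a transfer station' does not hold → requirement n/a → met
Not met: 2, 5, 7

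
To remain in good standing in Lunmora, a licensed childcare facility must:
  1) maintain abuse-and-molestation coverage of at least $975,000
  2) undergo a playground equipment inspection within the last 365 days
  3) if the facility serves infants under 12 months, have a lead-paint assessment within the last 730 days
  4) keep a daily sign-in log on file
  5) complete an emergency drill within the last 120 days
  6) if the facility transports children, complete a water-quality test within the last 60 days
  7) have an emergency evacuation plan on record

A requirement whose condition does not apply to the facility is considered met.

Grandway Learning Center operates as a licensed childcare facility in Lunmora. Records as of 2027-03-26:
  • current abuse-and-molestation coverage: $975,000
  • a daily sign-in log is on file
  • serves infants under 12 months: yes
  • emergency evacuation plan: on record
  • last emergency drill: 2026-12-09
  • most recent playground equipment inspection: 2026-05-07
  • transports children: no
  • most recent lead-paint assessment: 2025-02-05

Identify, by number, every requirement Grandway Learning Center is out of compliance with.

1. abuse-and-molestation coverage $975,000 ≥ $975,000 → met
2. playground equipment inspection 323 days ago vs limit 365 → met
3. condition 'serves infants under 12 months' holds; lead-paint assessment 779 days ago vs limit 730 → not met
4. daily sign-in log present → met
5. emergency drill 107 days ago vs limit 120 → met
6. condition 'transports children' does not hold → requirement n/a → met
7. emergency evacuation plan present → met
Not met: 3

3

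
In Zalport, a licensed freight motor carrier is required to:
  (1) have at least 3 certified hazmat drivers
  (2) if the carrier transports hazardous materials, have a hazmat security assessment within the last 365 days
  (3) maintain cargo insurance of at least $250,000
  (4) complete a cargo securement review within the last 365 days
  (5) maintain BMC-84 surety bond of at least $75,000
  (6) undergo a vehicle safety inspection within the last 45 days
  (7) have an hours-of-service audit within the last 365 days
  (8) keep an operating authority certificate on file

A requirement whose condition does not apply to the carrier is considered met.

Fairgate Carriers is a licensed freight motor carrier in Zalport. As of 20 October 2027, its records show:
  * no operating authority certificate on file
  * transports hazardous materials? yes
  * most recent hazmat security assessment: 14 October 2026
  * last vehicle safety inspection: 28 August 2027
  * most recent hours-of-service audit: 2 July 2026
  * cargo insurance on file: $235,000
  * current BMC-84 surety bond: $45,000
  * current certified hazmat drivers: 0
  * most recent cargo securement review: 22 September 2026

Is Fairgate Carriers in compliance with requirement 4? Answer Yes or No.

4. cargo securement review 393 days ago vs limit 365 → not met

No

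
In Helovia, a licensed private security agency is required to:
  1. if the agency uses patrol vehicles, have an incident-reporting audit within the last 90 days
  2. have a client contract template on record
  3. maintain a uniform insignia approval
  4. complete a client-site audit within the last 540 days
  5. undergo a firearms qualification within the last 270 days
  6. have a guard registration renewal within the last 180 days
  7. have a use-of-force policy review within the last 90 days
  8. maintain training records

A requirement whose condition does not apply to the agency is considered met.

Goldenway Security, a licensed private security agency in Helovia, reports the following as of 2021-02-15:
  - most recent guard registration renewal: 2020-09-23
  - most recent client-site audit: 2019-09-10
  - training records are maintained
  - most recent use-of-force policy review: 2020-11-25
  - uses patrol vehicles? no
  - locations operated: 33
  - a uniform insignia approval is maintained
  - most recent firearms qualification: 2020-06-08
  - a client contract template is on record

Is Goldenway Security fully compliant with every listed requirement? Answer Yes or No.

Yes

1. condition 'uses patrol vehicles' does not hold → requirement n/a → met
2. client contract template present → met
3. uniform insignia approval present → met
4. client-site audit 524 days ago vs limit 540 → met
5. firearms qualification 252 days ago vs limit 270 → met
6. guard registration renewal 145 days ago vs limit 180 → met
7. use-of-force policy review 82 days ago vs limit 90 → met
8. training records present → met
All met.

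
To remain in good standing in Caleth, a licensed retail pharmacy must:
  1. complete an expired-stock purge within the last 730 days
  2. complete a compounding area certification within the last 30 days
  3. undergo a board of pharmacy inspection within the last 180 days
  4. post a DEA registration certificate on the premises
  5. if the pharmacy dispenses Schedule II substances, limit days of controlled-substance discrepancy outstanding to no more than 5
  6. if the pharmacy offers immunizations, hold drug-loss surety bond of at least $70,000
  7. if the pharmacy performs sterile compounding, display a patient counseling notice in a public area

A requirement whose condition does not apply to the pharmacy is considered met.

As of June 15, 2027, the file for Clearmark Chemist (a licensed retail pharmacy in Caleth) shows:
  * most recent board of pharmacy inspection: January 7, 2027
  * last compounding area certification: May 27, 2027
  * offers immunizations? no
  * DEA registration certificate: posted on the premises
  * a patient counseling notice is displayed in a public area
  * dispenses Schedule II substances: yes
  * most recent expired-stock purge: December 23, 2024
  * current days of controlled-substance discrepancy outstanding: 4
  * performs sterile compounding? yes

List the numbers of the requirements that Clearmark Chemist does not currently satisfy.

1

1. expired-stock purge 904 days ago vs limit 730 → not met
2. compounding area certification 19 days ago vs limit 30 → met
3. board of pharmacy inspection 159 days ago vs limit 180 → met
4. DEA registration certificate present → met
5. condition 'dispenses Schedule II substances' holds; days of controlled-substance discrepancy outstanding 4 ≤ 5 → met
6. condition 'offers immunizations' does not hold → requirement n/a → met
7. condition 'performs sterile compounding' holds; patient counseling notice present → met
Not met: 1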